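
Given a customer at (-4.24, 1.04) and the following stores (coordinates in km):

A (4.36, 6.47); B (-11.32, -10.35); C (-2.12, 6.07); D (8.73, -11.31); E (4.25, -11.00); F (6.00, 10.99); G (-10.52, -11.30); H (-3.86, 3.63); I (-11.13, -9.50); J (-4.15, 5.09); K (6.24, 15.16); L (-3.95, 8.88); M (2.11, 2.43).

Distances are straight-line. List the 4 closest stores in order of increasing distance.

Distances from (-4.24, 1.04):
A: √((8.60)² + (5.43)²) = √(73.9600 + 29.4849) = 10.17 km
B: √((-7.08)² + (-11.39)²) = √(50.1264 + 129.7321) = 13.41 km
C: √((2.12)² + (5.03)²) = √(4.4944 + 25.3009) = 5.46 km
D: √((12.97)² + (-12.35)²) = √(168.2209 + 152.5225) = 17.91 km
E: √((8.49)² + (-12.04)²) = √(72.0801 + 144.9616) = 14.73 km
F: √((10.24)² + (9.95)²) = √(104.8576 + 99.0025) = 14.28 km
G: √((-6.28)² + (-12.34)²) = √(39.4384 + 152.2756) = 13.85 km
H: √((0.38)² + (2.59)²) = √(0.1444 + 6.7081) = 2.62 km
I: √((-6.89)² + (-10.54)²) = √(47.4721 + 111.0916) = 12.59 km
J: √((0.09)² + (4.05)²) = √(0.0081 + 16.4025) = 4.05 km
K: √((10.48)² + (14.12)²) = √(109.8304 + 199.3744) = 17.58 km
L: √((0.29)² + (7.84)²) = √(0.0841 + 61.4656) = 7.85 km
M: √((6.35)² + (1.39)²) = √(40.3225 + 1.9321) = 6.50 km
Sorted: H (2.62 km) < J (4.05 km) < C (5.46 km) < M (6.50 km) < L (7.85 km) < A (10.17 km) < …

H, J, C, M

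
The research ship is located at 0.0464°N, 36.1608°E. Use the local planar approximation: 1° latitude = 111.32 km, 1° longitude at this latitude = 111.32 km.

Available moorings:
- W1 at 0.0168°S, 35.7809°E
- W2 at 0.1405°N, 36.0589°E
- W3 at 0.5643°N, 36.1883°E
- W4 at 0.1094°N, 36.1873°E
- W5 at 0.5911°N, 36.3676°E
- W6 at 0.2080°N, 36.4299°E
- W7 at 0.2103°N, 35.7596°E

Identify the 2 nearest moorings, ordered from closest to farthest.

Distances from 0.0464°N, 36.1608°E:
W1: 42.8717 km
W2: 15.4404 km
W3: 57.7338 km
W4: 7.6083 km
W5: 64.8590 km
W6: 34.9427 km
W7: 48.2447 km
Sorted: W4 (7.6083 km) < W2 (15.4404 km) < W6 (34.9427 km) < W1 (42.8717 km) < …

W4, W2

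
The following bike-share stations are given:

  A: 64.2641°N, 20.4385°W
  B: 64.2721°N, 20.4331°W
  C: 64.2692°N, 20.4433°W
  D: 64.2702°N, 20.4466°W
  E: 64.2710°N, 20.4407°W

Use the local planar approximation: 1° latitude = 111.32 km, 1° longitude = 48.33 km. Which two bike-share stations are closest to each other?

Pairwise distances:
A–B: 0.9280 km
A–C: 0.6133 km
A–D: 0.7838 km
A–E: 0.7754 km
B–C: 0.5893 km
B–D: 0.6859 km
B–E: 0.3872 km
C–D: 0.1945 km
C–E: 0.2365 km
D–E: 0.2987 km
Closest pair: C–D at 0.1945 km.

C and D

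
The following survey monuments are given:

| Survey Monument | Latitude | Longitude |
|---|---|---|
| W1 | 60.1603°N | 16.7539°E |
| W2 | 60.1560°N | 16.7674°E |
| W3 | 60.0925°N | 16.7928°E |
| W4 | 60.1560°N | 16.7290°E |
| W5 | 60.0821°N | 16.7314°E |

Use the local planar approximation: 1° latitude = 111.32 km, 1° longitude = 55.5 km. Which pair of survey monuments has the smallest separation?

Pairwise distances:
W1–W2: 0.8891 km
W1–W3: 7.8502 km
W1–W4: 1.4625 km
W1–W5: 8.7943 km
W2–W3: 7.2080 km
W2–W4: 2.1312 km
W2–W5: 8.4657 km
W3–W4: 7.9061 km
W3–W5: 3.5990 km
W4–W5: 8.2276 km
Closest pair: W1–W2 at 0.8891 km.

W1 and W2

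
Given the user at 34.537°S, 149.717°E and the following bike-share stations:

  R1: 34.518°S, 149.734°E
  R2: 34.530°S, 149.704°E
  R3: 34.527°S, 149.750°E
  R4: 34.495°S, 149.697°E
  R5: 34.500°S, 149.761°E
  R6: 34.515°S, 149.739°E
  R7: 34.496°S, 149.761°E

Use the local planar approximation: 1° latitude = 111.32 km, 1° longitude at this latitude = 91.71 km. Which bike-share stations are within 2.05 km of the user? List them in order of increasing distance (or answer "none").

Distances from 34.537°S, 149.717°E:
R1: √((0.019·111.32)² + (0.017·91.71)²) = √(4.47356 + 2.43070) = 2.628 km
R2: √((0.007·111.32)² + (-0.013·91.71)²) = √(0.60721 + 1.42141) = 1.424 km
R3: √((0.010·111.32)² + (0.033·91.71)²) = √(1.23921 + 9.15928) = 3.225 km
R4: √((0.042·111.32)² + (-0.020·91.71)²) = √(21.85974 + 3.36429) = 5.022 km
R5: √((0.037·111.32)² + (0.044·91.71)²) = √(16.96484 + 16.28316) = 5.766 km
R6: √((0.022·111.32)² + (0.022·91.71)²) = √(5.99780 + 4.07079) = 3.173 km
R7: √((0.041·111.32)² + (0.044·91.71)²) = √(20.83119 + 16.28316) = 6.092 km
Threshold 2.05 km: R2 (1.424 km) is within range.

R2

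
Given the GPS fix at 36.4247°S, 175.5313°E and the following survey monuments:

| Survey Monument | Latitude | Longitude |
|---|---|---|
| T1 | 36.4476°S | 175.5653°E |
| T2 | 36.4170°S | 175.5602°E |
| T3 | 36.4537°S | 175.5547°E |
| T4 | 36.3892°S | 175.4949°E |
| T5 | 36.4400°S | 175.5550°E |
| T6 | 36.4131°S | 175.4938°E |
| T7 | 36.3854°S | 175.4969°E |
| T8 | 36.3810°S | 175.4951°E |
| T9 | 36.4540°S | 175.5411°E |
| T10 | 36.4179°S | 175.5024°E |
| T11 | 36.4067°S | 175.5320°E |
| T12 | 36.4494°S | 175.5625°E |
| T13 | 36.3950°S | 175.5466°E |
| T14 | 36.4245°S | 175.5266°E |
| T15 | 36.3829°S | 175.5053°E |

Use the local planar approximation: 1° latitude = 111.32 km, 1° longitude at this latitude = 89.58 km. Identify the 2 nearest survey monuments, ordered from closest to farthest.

T14, T11

Distances from 36.4247°S, 175.5313°E:
T1: √((-0.0229·111.32)² + (0.0340·89.58)²) = √(6.498563 + 9.276410) = 3.9718 km
T2: √((0.0077·111.32)² + (0.0289·89.58)²) = √(0.734730 + 6.702206) = 2.7271 km
T3: √((-0.0290·111.32)² + (0.0234·89.58)²) = √(10.421792 + 4.393937) = 3.8491 km
T4: √((0.0355·111.32)² + (-0.0364·89.58)²) = √(15.617197 + 10.632243) = 5.1234 km
T5: √((-0.0153·111.32)² + (0.0237·89.58)²) = √(2.900877 + 4.507324) = 2.7218 km
T6: √((0.0116·111.32)² + (-0.0375·89.58)²) = √(1.667487 + 11.284561) = 3.5989 km
T7: √((0.0393·111.32)² + (-0.0344·89.58)²) = √(19.139540 + 9.495963) = 5.3512 km
T8: √((0.0437·111.32)² + (-0.0362·89.58)²) = √(23.665150 + 10.515726) = 5.8464 km
T9: √((-0.0293·111.32)² + (0.0098·89.58)²) = √(10.638530 + 0.770680) = 3.3778 km
T10: √((0.0068·111.32)² + (-0.0289·89.58)²) = √(0.573013 + 6.702206) = 2.6973 km
T11: √((0.0180·111.32)² + (0.0007·89.58)²) = √(4.015054 + 0.003932) = 2.0047 km
T12: √((-0.0247·111.32)² + (0.0312·89.58)²) = √(7.560322 + 7.811444) = 3.9207 km
T13: √((0.0297·111.32)² + (0.0153·89.58)²) = √(10.930985 + 1.878473) = 3.5790 km
T14: √((0.0002·111.32)² + (-0.0047·89.58)²) = √(0.000496 + 0.177263) = 0.4216 km
T15: √((0.0418·111.32)² + (-0.0260·89.58)²) = √(21.652047 + 5.424614) = 5.2035 km
Sorted: T14 (0.4216 km) < T11 (2.0047 km) < T10 (2.6973 km) < T5 (2.7218 km) < …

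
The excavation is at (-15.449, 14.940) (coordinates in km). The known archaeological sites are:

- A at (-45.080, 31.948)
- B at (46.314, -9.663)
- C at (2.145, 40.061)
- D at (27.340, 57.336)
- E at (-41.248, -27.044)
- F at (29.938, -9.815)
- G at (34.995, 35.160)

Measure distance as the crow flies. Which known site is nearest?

Distances from (-15.449, 14.940):
A: √((-29.631)² + (17.008)²) = √(877.99616 + 289.27206) = 34.165 km
B: √((61.763)² + (-24.603)²) = √(3814.66817 + 605.30761) = 66.483 km
C: √((17.594)² + (25.121)²) = √(309.54884 + 631.06464) = 30.669 km
D: √((42.789)² + (42.396)²) = √(1830.89852 + 1797.42082) = 60.236 km
E: √((-25.799)² + (-41.984)²) = √(665.58840 + 1762.65626) = 49.277 km
F: √((45.387)² + (-24.755)²) = √(2059.97977 + 612.81002) = 51.699 km
G: √((50.444)² + (20.220)²) = √(2544.59714 + 408.84840) = 54.346 km
Minimum: C at 30.669 km.

C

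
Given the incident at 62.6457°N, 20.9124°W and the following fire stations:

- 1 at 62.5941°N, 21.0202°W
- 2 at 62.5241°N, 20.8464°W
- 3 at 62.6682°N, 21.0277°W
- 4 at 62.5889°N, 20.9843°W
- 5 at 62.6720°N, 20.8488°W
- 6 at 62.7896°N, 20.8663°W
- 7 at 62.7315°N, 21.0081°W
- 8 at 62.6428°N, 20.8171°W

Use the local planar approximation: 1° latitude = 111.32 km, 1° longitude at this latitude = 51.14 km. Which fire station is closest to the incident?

5

Distances from 62.6457°N, 20.9124°W:
1: √((-0.0516·111.32)² + (-0.1078·51.14)²) = √(32.994823 + 30.391978) = 7.9616 km
2: √((-0.1216·111.32)² + (0.0660·51.14)²) = √(183.237157 + 11.392245) = 13.9510 km
3: √((0.0225·111.32)² + (-0.1153·51.14)²) = √(6.273522 + 34.768028) = 6.4064 km
4: √((-0.0568·111.32)² + (-0.0719·51.14)²) = √(39.980025 + 13.520079) = 7.3144 km
5: √((0.0263·111.32)² + (0.0636·51.14)²) = √(8.571521 + 10.578782) = 4.3761 km
6: √((0.1439·111.32)² + (0.0461·51.14)²) = √(256.606695 + 5.558061) = 16.1915 km
7: √((0.0858·111.32)² + (-0.0957·51.14)²) = √(91.226491 + 23.952195) = 10.7321 km
8: √((-0.0029·111.32)² + (0.0953·51.14)²) = √(0.104218 + 23.752386) = 4.8843 km
Minimum: 5 at 4.3761 km.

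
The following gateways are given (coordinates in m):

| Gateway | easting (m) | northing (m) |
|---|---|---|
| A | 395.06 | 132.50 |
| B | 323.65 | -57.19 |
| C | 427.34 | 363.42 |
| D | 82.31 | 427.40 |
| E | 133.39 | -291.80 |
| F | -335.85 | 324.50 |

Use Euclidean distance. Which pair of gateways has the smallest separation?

Pairwise distances:
A–B: 202.69 m
A–C: 233.17 m
A–D: 429.86 m
A–E: 498.50 m
A–F: 755.71 m
B–C: 433.20 m
B–D: 541.36 m
B–E: 302.06 m
B–F: 761.99 m
C–D: 350.91 m
C–E: 718.14 m
C–F: 764.18 m
D–E: 721.01 m
D–F: 430.63 m
E–F: 774.60 m
Closest pair: A–B at 202.69 m.

A and B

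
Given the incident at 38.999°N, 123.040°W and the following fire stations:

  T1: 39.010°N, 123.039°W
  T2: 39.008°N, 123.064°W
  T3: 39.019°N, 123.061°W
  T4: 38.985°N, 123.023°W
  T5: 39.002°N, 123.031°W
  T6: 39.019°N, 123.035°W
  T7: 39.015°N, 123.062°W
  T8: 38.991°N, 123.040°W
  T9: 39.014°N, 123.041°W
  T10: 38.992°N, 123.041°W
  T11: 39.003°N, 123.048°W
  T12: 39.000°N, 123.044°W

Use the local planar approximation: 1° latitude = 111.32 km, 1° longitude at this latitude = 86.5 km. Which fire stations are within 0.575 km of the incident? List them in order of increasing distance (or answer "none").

T12

Distances from 38.999°N, 123.040°W:
T1: 1.228 km
T2: 2.305 km
T3: 2.873 km
T4: 2.143 km
T5: 0.847 km
T6: 2.268 km
T7: 2.606 km
T8: 0.891 km
T9: 1.672 km
T10: 0.784 km
T11: 0.823 km
T12: 0.363 km
Threshold 0.575 km: T12 (0.363 km) is within range.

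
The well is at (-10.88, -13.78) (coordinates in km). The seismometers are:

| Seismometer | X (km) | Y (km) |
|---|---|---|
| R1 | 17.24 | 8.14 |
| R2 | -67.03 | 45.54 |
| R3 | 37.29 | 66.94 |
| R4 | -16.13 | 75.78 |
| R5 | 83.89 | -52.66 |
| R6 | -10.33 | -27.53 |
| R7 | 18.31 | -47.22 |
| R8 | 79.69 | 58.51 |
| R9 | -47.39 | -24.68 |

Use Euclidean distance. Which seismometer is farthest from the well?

Distances from (-10.88, -13.78):
R1: √((28.12)² + (21.92)²) = √(790.7344 + 480.4864) = 35.65 km
R2: √((-56.15)² + (59.32)²) = √(3152.8225 + 3518.8624) = 81.68 km
R3: √((48.17)² + (80.72)²) = √(2320.3489 + 6515.7184) = 94.00 km
R4: √((-5.25)² + (89.56)²) = √(27.5625 + 8020.9936) = 89.71 km
R5: √((94.77)² + (-38.88)²) = √(8981.3529 + 1511.6544) = 102.44 km
R6: √((0.55)² + (-13.75)²) = √(0.3025 + 189.0625) = 13.76 km
R7: √((29.19)² + (-33.44)²) = √(852.0561 + 1118.2336) = 44.39 km
R8: √((90.57)² + (72.29)²) = √(8202.9249 + 5225.8441) = 115.88 km
R9: √((-36.51)² + (-10.90)²) = √(1332.9801 + 118.8100) = 38.10 km
Maximum: R8 at 115.88 km.

R8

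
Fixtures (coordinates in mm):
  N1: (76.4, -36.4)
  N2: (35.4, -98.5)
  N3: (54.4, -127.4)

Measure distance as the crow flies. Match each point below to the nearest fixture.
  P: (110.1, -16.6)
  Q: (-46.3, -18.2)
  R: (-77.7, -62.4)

P at (110.1, -16.6):
  N1: √((-33.7)² + (-19.8)²) = √(1135.6900 + 392.0400) = 39.09 mm
  N2: √((-74.7)² + (-81.9)²) = √(5580.0900 + 6707.6100) = 110.85 mm
  N3: √((-55.7)² + (-110.8)²) = √(3102.4900 + 12276.6400) = 124.01 mm
  → nearest: N1 (39.09 mm)
Q at (-46.3, -18.2):
  N1: √((122.7)² + (-18.2)²) = √(15055.2900 + 331.2400) = 124.04 mm
  N2: √((81.7)² + (-80.3)²) = √(6674.8900 + 6448.0900) = 114.56 mm
  N3: √((100.7)² + (-109.2)²) = √(10140.4900 + 11924.6400) = 148.54 mm
  → nearest: N2 (114.56 mm)
R at (-77.7, -62.4):
  N1: √((154.1)² + (26.0)²) = √(23746.8100 + 676.0000) = 156.28 mm
  N2: √((113.1)² + (-36.1)²) = √(12791.6100 + 1303.2100) = 118.72 mm
  N3: √((132.1)² + (-65.0)²) = √(17450.4100 + 4225.0000) = 147.23 mm
  → nearest: N2 (118.72 mm)

P→N1; Q→N2; R→N2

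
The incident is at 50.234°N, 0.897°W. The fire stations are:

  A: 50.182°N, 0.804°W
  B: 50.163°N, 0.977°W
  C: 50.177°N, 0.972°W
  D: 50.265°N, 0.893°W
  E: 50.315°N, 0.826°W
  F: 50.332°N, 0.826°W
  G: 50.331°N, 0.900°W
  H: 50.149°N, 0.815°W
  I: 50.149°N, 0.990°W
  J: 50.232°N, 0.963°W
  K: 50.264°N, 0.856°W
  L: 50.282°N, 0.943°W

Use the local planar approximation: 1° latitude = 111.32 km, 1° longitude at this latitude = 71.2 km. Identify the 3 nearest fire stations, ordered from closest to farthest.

D, K, J

Distances from 50.234°N, 0.897°W:
A: 8.795 km
B: 9.742 km
C: 8.293 km
D: 3.463 km
E: 10.337 km
F: 12.024 km
G: 10.800 km
H: 11.118 km
I: 11.549 km
J: 4.704 km
K: 4.436 km
L: 6.267 km
Sorted: D (3.463 km) < K (4.436 km) < J (4.704 km) < L (6.267 km) < C (8.293 km) < …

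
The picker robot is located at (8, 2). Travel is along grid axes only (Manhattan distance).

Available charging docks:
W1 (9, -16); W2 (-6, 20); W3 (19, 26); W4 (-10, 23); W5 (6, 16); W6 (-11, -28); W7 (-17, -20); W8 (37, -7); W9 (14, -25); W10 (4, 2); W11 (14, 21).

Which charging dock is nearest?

Distances from (8, 2):
W1: |1| + |-18| = 1 + 18 = 19
W2: |-14| + |18| = 14 + 18 = 32
W3: |11| + |24| = 11 + 24 = 35
W4: |-18| + |21| = 18 + 21 = 39
W5: |-2| + |14| = 2 + 14 = 16
W6: |-19| + |-30| = 19 + 30 = 49
W7: |-25| + |-22| = 25 + 22 = 47
W8: |29| + |-9| = 29 + 9 = 38
W9: |6| + |-27| = 6 + 27 = 33
W10: |-4| + |0| = 4 + 0 = 4
W11: |6| + |19| = 6 + 19 = 25
Minimum: W10 at 4.

W10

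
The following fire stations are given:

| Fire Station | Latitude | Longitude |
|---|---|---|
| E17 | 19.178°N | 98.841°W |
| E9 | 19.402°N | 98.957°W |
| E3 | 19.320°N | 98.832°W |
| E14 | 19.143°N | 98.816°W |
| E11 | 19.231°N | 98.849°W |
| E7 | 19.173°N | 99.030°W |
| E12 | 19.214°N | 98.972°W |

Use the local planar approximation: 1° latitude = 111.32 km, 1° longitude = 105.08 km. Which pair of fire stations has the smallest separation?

Pairwise distances:
E17–E9: 27.755 km
E17–E3: 15.836 km
E17–E14: 4.699 km
E17–E11: 5.960 km
E17–E7: 19.868 km
E17–E12: 14.337 km
E9–E3: 15.995 km
E9–E14: 32.416 km
E9–E11: 22.162 km
E9–E7: 26.621 km
E9–E12: 20.987 km
E3–E14: 19.775 km
E3–E11: 10.067 km
E3–E7: 26.470 km
E3–E12: 18.859 km
E14–E11: 10.392 km
E14–E7: 22.734 km
E14–E12: 18.198 km
E11–E7: 20.086 km
E11–E12: 13.063 km
E7–E12: 7.614 km
Closest pair: E17–E14 at 4.699 km.

E17 and E14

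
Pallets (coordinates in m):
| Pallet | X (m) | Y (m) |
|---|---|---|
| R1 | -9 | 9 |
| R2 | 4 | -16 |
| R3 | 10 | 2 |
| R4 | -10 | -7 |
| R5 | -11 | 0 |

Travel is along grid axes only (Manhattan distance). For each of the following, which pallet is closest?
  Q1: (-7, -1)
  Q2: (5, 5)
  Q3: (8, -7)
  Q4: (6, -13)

Q1→R5; Q2→R3; Q3→R3; Q4→R2

Q1 at (-7, -1):
  R1: 12 m
  R2: 26 m
  R3: 20 m
  R4: 9 m
  R5: 5 m
  → nearest: R5 (5 m)
Q2 at (5, 5):
  R1: 18 m
  R2: 22 m
  R3: 8 m
  R4: 27 m
  R5: 21 m
  → nearest: R3 (8 m)
Q3 at (8, -7):
  R1: 33 m
  R2: 13 m
  R3: 11 m
  R4: 18 m
  R5: 26 m
  → nearest: R3 (11 m)
Q4 at (6, -13):
  R1: 37 m
  R2: 5 m
  R3: 19 m
  R4: 22 m
  R5: 30 m
  → nearest: R2 (5 m)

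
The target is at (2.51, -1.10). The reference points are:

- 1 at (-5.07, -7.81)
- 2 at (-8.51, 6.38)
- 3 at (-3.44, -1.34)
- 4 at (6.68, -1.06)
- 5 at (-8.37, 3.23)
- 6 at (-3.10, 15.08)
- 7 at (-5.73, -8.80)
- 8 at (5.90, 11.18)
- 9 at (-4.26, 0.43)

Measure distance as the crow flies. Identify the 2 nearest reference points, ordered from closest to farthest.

Distances from (2.51, -1.10):
1: 10.12
2: 13.32
3: 5.95
4: 4.17
5: 11.71
6: 17.12
7: 11.28
8: 12.74
9: 6.94
Sorted: 4 (4.17) < 3 (5.95) < 9 (6.94) < 1 (10.12) < …

4, 3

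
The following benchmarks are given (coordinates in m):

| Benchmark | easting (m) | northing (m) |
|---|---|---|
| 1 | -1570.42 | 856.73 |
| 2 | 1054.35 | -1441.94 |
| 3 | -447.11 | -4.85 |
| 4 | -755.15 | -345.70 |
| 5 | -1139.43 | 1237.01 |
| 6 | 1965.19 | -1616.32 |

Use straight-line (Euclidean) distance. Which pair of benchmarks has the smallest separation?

Pairwise distances:
3–4: 459.42 m
1–5: 574.77 m
2–6: 927.38 m
1–3: 1415.68 m
3–5: 1421.80 m
1–4: 1452.76 m
4–5: 1628.69 m
2–3: 2078.37 m
2–4: 2115.66 m
3–6: 2901.04 m
4–6: 3002.45 m
2–5: 3462.58 m
1–2: 3489.03 m
5–6: 4216.65 m
1–6: 4314.69 m
Closest pair: 3–4 at 459.42 m.

3 and 4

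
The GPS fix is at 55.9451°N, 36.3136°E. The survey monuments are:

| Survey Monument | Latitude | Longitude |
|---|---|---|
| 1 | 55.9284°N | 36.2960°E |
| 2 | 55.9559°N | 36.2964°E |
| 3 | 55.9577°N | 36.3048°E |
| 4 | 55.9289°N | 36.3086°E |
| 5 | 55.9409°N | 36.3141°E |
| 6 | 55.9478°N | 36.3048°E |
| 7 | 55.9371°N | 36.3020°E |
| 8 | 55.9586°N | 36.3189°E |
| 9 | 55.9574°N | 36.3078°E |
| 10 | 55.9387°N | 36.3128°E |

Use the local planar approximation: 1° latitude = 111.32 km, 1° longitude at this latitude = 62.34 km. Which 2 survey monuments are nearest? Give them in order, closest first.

Distances from 55.9451°N, 36.3136°E:
1: √((-0.0167·111.32)² + (-0.0176·62.34)²) = √(3.456045 + 1.203813) = 2.1587 km
2: √((0.0108·111.32)² + (-0.0172·62.34)²) = √(1.445419 + 1.149716) = 1.6109 km
3: √((0.0126·111.32)² + (-0.0088·62.34)²) = √(1.967377 + 0.300953) = 1.5061 km
4: √((-0.0162·111.32)² + (-0.0050·62.34)²) = √(3.252194 + 0.097157) = 1.8301 km
5: √((-0.0042·111.32)² + (0.0005·62.34)²) = √(0.218597 + 0.000972) = 0.4686 km
6: √((0.0027·111.32)² + (-0.0088·62.34)²) = √(0.090339 + 0.300953) = 0.6255 km
7: √((-0.0080·111.32)² + (-0.0116·62.34)²) = √(0.793097 + 0.522937) = 1.1472 km
8: √((0.0135·111.32)² + (0.0053·62.34)²) = √(2.258468 + 0.109165) = 1.5387 km
9: √((0.0123·111.32)² + (-0.0058·62.34)²) = √(1.874807 + 0.130734) = 1.4162 km
10: √((-0.0064·111.32)² + (-0.0008·62.34)²) = √(0.507582 + 0.002487) = 0.7142 km
Sorted: 5 (0.4686 km) < 6 (0.6255 km) < 10 (0.7142 km) < 7 (1.1472 km) < …

5, 6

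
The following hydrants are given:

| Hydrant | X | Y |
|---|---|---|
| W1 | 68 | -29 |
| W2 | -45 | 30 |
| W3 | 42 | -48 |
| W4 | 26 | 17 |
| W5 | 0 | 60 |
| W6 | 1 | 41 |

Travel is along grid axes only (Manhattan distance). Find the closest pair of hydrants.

W5 and W6

Pairwise distances:
W1–W2: 172
W1–W3: 45
W1–W4: 88
W1–W5: 157
W1–W6: 137
W2–W3: 165
W2–W4: 84
W2–W5: 75
W2–W6: 57
W3–W4: 81
W3–W5: 150
W3–W6: 130
W4–W5: 69
W4–W6: 49
W5–W6: 20
Closest pair: W5–W6 at 20.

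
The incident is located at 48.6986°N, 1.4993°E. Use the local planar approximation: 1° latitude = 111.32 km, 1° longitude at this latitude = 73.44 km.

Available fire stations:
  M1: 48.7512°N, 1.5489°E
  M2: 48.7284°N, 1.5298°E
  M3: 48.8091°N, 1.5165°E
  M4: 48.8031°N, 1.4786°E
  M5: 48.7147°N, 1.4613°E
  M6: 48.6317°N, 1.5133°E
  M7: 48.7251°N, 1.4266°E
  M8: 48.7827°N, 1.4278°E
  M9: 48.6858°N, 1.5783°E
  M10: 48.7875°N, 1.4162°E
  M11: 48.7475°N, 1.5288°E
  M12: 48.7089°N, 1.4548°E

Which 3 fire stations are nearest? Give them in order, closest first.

M5, M12, M2

Distances from 48.6986°N, 1.4993°E:
M1: √((0.0526·111.32)² + (0.0496·73.44)²) = √(34.286084 + 13.268710) = 6.8960 km
M2: √((0.0298·111.32)² + (0.0305·73.44)²) = √(11.004718 + 5.017242) = 4.0027 km
M3: √((0.1105·111.32)² + (0.0172·73.44)²) = √(151.311157 + 1.595593) = 12.3655 km
M4: √((0.1045·111.32)² + (-0.0207·73.44)²) = √(135.325293 + 2.311032) = 11.7319 km
M5: √((0.0161·111.32)² + (-0.0380·73.44)²) = √(3.212167 + 7.788118) = 3.3167 km
M6: √((-0.0669·111.32)² + (0.0140·73.44)²) = √(55.462396 + 1.057113) = 7.5179 km
M7: √((0.0265·111.32)² + (-0.0727·73.44)²) = √(8.702382 + 28.505861) = 6.0999 km
M8: √((0.0841·111.32)² + (-0.0715·73.44)²) = √(87.647269 + 27.572581) = 10.7341 km
M9: √((-0.0128·111.32)² + (0.0790·73.44)²) = √(2.030329 + 33.660419) = 5.9742 km
M10: √((0.0889·111.32)² + (-0.0831·73.44)²) = √(97.937704 + 37.244949) = 11.6268 km
M11: √((0.0489·111.32)² + (0.0295·73.44)²) = √(29.632215 + 4.693636) = 5.8588 km
M12: √((0.0103·111.32)² + (-0.0445·73.44)²) = √(1.314682 + 10.680347) = 3.4634 km
Sorted: M5 (3.3167 km) < M12 (3.4634 km) < M2 (4.0027 km) < M11 (5.8588 km) < M9 (5.9742 km) < …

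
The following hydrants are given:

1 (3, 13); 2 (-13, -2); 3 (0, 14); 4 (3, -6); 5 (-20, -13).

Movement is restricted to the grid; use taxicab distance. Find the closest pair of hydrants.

1 and 3

Pairwise distances:
1–3: |-3| + |1| = 3 + 1 = 4
2–5: |-7| + |-11| = 7 + 11 = 18
1–4: |0| + |-19| = 0 + 19 = 19
2–4: |16| + |-4| = 16 + 4 = 20
3–4: |3| + |-20| = 3 + 20 = 23
2–3: |13| + |16| = 13 + 16 = 29
4–5: |-23| + |-7| = 23 + 7 = 30
1–2: |-16| + |-15| = 16 + 15 = 31
3–5: |-20| + |-27| = 20 + 27 = 47
1–5: |-23| + |-26| = 23 + 26 = 49
Closest pair: 1–3 at 4.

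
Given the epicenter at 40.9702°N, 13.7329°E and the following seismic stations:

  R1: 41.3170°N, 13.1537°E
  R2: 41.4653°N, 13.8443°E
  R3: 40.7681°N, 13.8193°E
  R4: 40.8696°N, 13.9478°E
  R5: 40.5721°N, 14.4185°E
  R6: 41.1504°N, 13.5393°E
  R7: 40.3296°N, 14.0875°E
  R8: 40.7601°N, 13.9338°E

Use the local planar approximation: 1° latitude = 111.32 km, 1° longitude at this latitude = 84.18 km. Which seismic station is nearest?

Distances from 40.9702°N, 13.7329°E:
R1: √((0.3468·111.32)² + (-0.5792·84.18)²) = √(1490.405941 + 2377.250510) = 62.1905 km
R2: √((0.4951·111.32)² + (0.1114·84.18)²) = √(3037.611638 + 87.940357) = 55.9066 km
R3: √((-0.2021·111.32)² + (0.0864·84.18)²) = √(506.149745 + 52.898740) = 23.6442 km
R4: √((-0.1006·111.32)² + (0.2149·84.18)²) = √(125.412942 + 327.258303) = 21.2761 km
R5: √((-0.3981·111.32)² + (0.6856·84.18)²) = √(1963.951463 + 3330.883634) = 72.7656 km
R6: √((0.1802·111.32)² + (-0.1936·84.18)²) = √(402.398144 + 265.600292) = 25.8457 km
R7: √((-0.6406·111.32)² + (0.3546·84.18)²) = √(5085.343154 + 891.036112) = 77.3070 km
R8: √((-0.2101·111.32)² + (0.2009·84.18)²) = √(547.014074 + 286.007694) = 28.8621 km
Minimum: R4 at 21.2761 km.

R4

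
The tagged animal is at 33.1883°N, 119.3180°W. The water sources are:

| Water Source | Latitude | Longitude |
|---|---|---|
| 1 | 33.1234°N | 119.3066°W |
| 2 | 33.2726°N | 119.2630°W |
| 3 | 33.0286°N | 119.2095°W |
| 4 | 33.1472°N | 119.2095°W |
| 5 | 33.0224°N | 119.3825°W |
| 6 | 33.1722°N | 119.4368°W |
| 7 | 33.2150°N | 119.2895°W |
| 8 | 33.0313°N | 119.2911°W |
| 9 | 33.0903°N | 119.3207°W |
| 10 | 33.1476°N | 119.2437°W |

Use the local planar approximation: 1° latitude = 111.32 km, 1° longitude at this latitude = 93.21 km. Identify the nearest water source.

Distances from 33.1883°N, 119.3180°W:
1: 7.3024 km
2: 10.6933 km
3: 20.4531 km
4: 11.1001 km
5: 19.4219 km
6: 11.2175 km
7: 3.9864 km
8: 17.6562 km
9: 10.9123 km
10: 8.2759 km
Minimum: 7 at 3.9864 km.

7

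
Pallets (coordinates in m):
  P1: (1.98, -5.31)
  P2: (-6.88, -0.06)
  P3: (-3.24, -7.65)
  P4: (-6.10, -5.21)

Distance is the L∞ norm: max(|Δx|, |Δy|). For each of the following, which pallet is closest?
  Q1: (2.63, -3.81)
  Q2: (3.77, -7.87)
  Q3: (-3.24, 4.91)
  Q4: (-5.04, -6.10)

Q1 at (2.63, -3.81):
  P1: 1.50 m
  P2: 9.51 m
  P3: 5.87 m
  P4: 8.73 m
  → nearest: P1 (1.50 m)
Q2 at (3.77, -7.87):
  P1: 2.56 m
  P2: 10.65 m
  P3: 7.01 m
  P4: 9.87 m
  → nearest: P1 (2.56 m)
Q3 at (-3.24, 4.91):
  P1: 10.22 m
  P2: 4.97 m
  P3: 12.56 m
  P4: 10.12 m
  → nearest: P2 (4.97 m)
Q4 at (-5.04, -6.10):
  P1: 7.02 m
  P2: 6.04 m
  P3: 1.80 m
  P4: 1.06 m
  → nearest: P4 (1.06 m)

Q1→P1; Q2→P1; Q3→P2; Q4→P4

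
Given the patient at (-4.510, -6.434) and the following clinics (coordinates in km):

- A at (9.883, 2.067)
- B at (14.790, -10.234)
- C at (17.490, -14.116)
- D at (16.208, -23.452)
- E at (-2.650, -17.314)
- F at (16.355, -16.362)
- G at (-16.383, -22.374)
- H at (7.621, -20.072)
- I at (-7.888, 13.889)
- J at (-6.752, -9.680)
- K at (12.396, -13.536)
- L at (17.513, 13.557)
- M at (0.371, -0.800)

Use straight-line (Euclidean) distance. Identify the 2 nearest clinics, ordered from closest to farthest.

Distances from (-4.510, -6.434):
A: 16.716 km
B: 19.671 km
C: 23.303 km
D: 26.811 km
E: 11.038 km
F: 23.107 km
G: 19.876 km
H: 18.253 km
I: 20.602 km
J: 3.945 km
K: 18.337 km
L: 29.743 km
M: 7.454 km
Sorted: J (3.945 km) < M (7.454 km) < E (11.038 km) < A (16.716 km) < …

J, M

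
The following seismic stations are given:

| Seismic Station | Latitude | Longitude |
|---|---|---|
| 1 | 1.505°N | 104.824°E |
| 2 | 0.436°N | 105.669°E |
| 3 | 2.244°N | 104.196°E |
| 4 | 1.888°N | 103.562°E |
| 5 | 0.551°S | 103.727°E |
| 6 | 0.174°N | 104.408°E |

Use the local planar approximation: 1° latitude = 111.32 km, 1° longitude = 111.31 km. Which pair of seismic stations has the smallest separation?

Pairwise distances:
3–4: √((-0.356·111.32)² + (-0.634·111.31)²) = √(1570.53056 + 4980.20112) = 80.937 km
1–3: √((0.739·111.32)² + (-0.628·111.31)²) = √(6767.60920 + 4886.38467) = 107.954 km
5–6: √((0.725·111.32)² + (0.681·111.31)²) = √(6513.61985 + 5745.95988) = 110.723 km
2–6: √((-0.262·111.32)² + (-1.261·111.31)²) = √(850.64622 + 19701.46578) = 143.360 km
1–4: √((0.383·111.32)² + (-1.262·111.31)²) = √(1817.79098 + 19732.72554) = 146.801 km
1–2: √((-1.069·111.32)² + (0.845·111.31)²) = √(14161.25704 + 8846.70984) = 151.684 km
1–6: √((-1.331·111.32)² + (-0.416·111.31)²) = √(21953.43618 + 2144.14932) = 155.234 km
4–6: √((-1.714·111.32)² + (0.846·111.31)²) = √(36405.58637 + 8867.66119) = 212.775 km
3–6: √((-2.070·111.32)² + (0.212·111.31)²) = √(53099.09097 + 556.85239) = 231.638 km
2–5: √((-0.987·111.32)² + (-1.942·111.31)²) = √(12072.04097 + 46726.88354) = 242.485 km
1–5: √((-2.056·111.32)² + (-1.097·111.31)²) = √(52383.27126 + 14910.13654) = 259.410 km
2–3: √((1.808·111.32)² + (-1.473·111.31)²) = √(40508.22817 + 26882.76027) = 259.598 km
4–5: √((-2.439·111.32)² + (0.165·111.31)²) = √(73717.39773 + 337.31547) = 272.130 km
2–4: √((1.452·111.32)² + (-2.107·111.31)²) = √(26126.40339 + 55004.40064) = 284.835 km
3–5: √((-2.795·111.32)² + (-0.469·111.31)²) = √(96807.72623 + 2725.29834) = 315.489 km
Closest pair: 3–4 at 80.937 km.

3 and 4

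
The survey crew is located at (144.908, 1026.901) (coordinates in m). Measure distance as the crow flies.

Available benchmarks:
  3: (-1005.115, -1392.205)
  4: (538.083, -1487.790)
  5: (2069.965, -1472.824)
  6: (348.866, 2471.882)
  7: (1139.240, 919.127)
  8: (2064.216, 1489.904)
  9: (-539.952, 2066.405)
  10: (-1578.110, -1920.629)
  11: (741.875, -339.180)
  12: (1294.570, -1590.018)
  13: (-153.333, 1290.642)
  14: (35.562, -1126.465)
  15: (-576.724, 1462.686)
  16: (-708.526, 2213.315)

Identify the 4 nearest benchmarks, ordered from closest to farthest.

Distances from (144.908, 1026.901):
3: √((-1150.023)² + (-2419.106)²) = √(1322552.90053 + 5852073.83924) = 2678.549 m
4: √((393.175)² + (-2514.691)²) = √(154586.58062 + 6323670.82548) = 2545.242 m
5: √((1925.057)² + (-2499.725)²) = √(3705844.45325 + 6248625.07563) = 3155.070 m
6: √((203.958)² + (1444.981)²) = √(41598.86576 + 2087970.09036) = 1459.304 m
7: √((994.332)² + (-107.774)²) = √(988696.12622 + 11615.23508) = 1000.156 m
8: √((1919.308)² + (463.003)²) = √(3683743.19886 + 214371.77801) = 1974.364 m
9: √((-684.860)² + (1039.504)²) = √(469033.21960 + 1080568.56602) = 1244.830 m
10: √((-1723.018)² + (-2947.530)²) = √(2968791.02832 + 8687933.10090) = 3414.195 m
11: √((596.967)² + (-1366.081)²) = √(356369.59909 + 1866177.29856) = 1490.821 m
12: √((1149.662)² + (-2616.919)²) = √(1321722.71424 + 6848265.05256) = 2858.319 m
13: √((-298.241)² + (263.741)²) = √(88947.69408 + 69559.31508) = 398.129 m
14: √((-109.346)² + (-2153.366)²) = √(11956.54772 + 4636985.12996) = 2156.140 m
15: √((-721.632)² + (435.785)²) = √(520752.74342 + 189908.56622) = 843.007 m
16: √((-853.434)² + (1186.414)²) = √(728349.59236 + 1407578.17940) = 1461.481 m
Sorted: 13 (398.129 m) < 15 (843.007 m) < 7 (1000.156 m) < 9 (1244.830 m) < 6 (1459.304 m) < 16 (1461.481 m) < …

13, 15, 7, 9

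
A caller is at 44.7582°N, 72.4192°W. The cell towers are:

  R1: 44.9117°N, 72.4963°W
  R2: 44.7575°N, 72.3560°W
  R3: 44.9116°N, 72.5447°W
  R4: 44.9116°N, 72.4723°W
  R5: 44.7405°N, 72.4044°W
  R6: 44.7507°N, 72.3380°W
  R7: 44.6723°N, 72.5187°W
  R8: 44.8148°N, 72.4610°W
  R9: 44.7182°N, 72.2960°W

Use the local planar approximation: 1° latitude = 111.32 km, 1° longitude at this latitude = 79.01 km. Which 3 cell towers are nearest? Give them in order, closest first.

R5, R2, R6

Distances from 44.7582°N, 72.4192°W:
R1: 18.1410 km
R2: 4.9940 km
R3: 19.7466 km
R4: 17.5843 km
R5: 2.2912 km
R6: 6.4697 km
R7: 12.3791 km
R8: 7.1138 km
R9: 10.7041 km
Sorted: R5 (2.2912 km) < R2 (4.9940 km) < R6 (6.4697 km) < R8 (7.1138 km) < R9 (10.7041 km) < …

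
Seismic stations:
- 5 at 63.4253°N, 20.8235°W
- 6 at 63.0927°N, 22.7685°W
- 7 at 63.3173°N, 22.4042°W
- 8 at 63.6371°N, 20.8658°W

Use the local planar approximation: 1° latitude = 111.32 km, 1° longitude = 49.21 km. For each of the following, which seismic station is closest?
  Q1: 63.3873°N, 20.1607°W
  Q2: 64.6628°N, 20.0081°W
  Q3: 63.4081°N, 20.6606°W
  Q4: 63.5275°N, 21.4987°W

Q1 at 63.3873°N, 20.1607°W:
  5: √((0.0380·111.32)² + (-0.6628·49.21)²) = √(17.894254 + 1063.828766) = 32.8896 km
  6: √((-0.2946·111.32)² + (-2.6078·49.21)²) = √(1075.503629 + 16468.547321) = 132.4540 km
  7: √((-0.0700·111.32)² + (-2.2435·49.21)²) = √(60.721498 + 12188.741815) = 110.6773 km
  8: √((0.2498·111.32)² + (-0.7051·49.21)²) = √(773.270181 + 1203.949192) = 44.4659 km
  → nearest: 5 (32.8896 km)
Q2 at 64.6628°N, 20.0081°W:
  5: √((-1.2375·111.32)² + (-0.8154·49.21)²) = √(18977.404322 + 1610.082554) = 143.4834 km
  6: √((-1.5701·111.32)² + (-2.7604·49.21)²) = √(30549.283058 + 18452.311078) = 221.3630 km
  7: √((-1.3455·111.32)² + (-2.3961·49.21)²) = √(22434.365935 + 13903.258846) = 190.6243 km
  8: √((-1.0257·111.32)² + (-0.8577·49.21)²) = √(13037.283405 + 1781.466050) = 121.7323 km
  → nearest: 8 (121.7323 km)
Q3 at 63.4081°N, 20.6606°W:
  5: √((0.0172·111.32)² + (-0.1629·49.21)²) = √(3.666091 + 64.261210) = 8.2418 km
  6: √((-0.3154·111.32)² + (-2.1079·49.21)²) = √(1232.735132 + 10759.862902) = 109.5107 km
  7: √((-0.0908·111.32)² + (-1.7436·49.21)²) = √(102.168753 + 7362.078616) = 86.3959 km
  8: √((0.2290·111.32)² + (-0.2052·49.21)²) = √(649.856340 + 101.967423) = 27.4194 km
  → nearest: 5 (8.2418 km)
Q4 at 63.5275°N, 21.4987°W:
  5: √((-0.1022·111.32)² + (0.6752·49.21)²) = √(129.433945 + 1104.006416) = 35.1204 km
  6: √((-0.4348·111.32)² + (-1.2698·49.21)²) = √(2342.747409 + 3904.607423) = 79.0402 km
  7: √((-0.2102·111.32)² + (-0.9055·49.21)²) = √(547.534915 + 1985.562854) = 50.3299 km
  8: √((0.1096·111.32)² + (0.6329·49.21)²) = √(148.856397 + 970.011586) = 33.4495 km
  → nearest: 8 (33.4495 km)

Q1→5; Q2→8; Q3→5; Q4→8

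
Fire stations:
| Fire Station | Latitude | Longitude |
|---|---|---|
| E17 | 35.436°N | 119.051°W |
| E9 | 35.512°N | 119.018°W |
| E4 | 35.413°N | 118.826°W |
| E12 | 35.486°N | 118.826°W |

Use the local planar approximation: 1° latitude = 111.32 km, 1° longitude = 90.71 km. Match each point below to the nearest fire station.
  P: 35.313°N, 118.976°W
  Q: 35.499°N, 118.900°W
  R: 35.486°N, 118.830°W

P→E17; Q→E12; R→E12

P at 35.313°N, 118.976°W:
  E17: √((0.123·111.32)² + (-0.075·90.71)²) = √(187.48072 + 46.28421) = 15.289 km
  E9: √((0.199·111.32)² + (-0.042·90.71)²) = √(490.74123 + 14.51473) = 22.478 km
  E4: √((0.100·111.32)² + (0.150·90.71)²) = √(123.92142 + 185.13684) = 17.580 km
  E12: √((0.173·111.32)² + (0.150·90.71)²) = √(370.88443 + 185.13684) = 23.580 km
  → nearest: E17 (15.289 km)
Q at 35.499°N, 118.900°W:
  E17: √((-0.063·111.32)² + (-0.151·90.71)²) = √(49.18441 + 187.61356) = 15.388 km
  E9: √((0.013·111.32)² + (-0.118·90.71)²) = √(2.09427 + 114.57091) = 10.801 km
  E4: √((-0.086·111.32)² + (0.074·90.71)²) = √(91.65229 + 45.05819) = 11.692 km
  E12: √((-0.013·111.32)² + (0.074·90.71)²) = √(2.09427 + 45.05819) = 6.867 km
  → nearest: E12 (6.867 km)
R at 35.486°N, 118.830°W:
  E17: √((-0.050·111.32)² + (-0.221·90.71)²) = √(30.98036 + 401.87860) = 20.805 km
  E9: √((0.026·111.32)² + (-0.188·90.71)²) = √(8.37709 + 290.82118) = 17.297 km
  E4: √((-0.073·111.32)² + (0.004·90.71)²) = √(66.03773 + 0.13165) = 8.134 km
  E12: √((0.000·111.32)² + (0.004·90.71)²) = √(0.00000 + 0.13165) = 0.363 km
  → nearest: E12 (0.363 km)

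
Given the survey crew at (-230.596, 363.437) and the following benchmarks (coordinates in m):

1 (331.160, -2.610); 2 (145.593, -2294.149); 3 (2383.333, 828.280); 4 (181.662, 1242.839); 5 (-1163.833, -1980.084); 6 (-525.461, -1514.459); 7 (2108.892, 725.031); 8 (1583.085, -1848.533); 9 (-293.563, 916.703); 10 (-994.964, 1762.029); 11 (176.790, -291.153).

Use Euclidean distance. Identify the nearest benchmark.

9

Distances from (-230.596, 363.437):
1: 670.493 m
2: 2684.079 m
3: 2654.940 m
4: 971.239 m
5: 2522.503 m
6: 1900.905 m
7: 2367.267 m
8: 2860.463 m
9: 556.838 m
10: 1593.838 m
11: 771.007 m
Minimum: 9 at 556.838 m.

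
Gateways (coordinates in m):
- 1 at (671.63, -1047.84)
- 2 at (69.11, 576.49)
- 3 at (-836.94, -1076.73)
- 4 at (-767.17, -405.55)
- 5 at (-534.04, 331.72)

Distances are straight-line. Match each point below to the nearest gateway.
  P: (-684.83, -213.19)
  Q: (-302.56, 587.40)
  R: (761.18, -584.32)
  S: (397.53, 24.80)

P at (-684.83, -213.19):
  1: 1592.68 m
  2: 1091.80 m
  3: 876.83 m
  4: 209.24 m
  5: 565.39 m
  → nearest: 4 (209.24 m)
Q at (-302.56, 587.40):
  1: 1903.43 m
  2: 371.83 m
  3: 1747.82 m
  4: 1096.27 m
  5: 344.90 m
  → nearest: 5 (344.90 m)
R at (761.18, -584.32):
  1: 472.09 m
  2: 1351.46 m
  3: 1672.26 m
  4: 1538.77 m
  5: 1586.42 m
  → nearest: 1 (472.09 m)
S at (397.53, 24.80):
  1: 1107.11 m
  2: 642.04 m
  3: 1654.47 m
  4: 1241.66 m
  5: 980.83 m
  → nearest: 2 (642.04 m)

P→4; Q→5; R→1; S→2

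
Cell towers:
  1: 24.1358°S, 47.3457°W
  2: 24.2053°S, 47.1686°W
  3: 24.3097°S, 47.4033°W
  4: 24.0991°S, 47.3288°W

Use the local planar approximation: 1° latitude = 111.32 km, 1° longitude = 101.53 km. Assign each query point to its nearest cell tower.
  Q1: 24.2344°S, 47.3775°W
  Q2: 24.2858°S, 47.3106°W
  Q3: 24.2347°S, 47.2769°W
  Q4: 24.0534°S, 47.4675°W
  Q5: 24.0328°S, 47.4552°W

Q1 at 24.2344°S, 47.3775°W:
  1: √((0.0986·111.32)² + (0.0318·101.53)²) = √(120.475913 + 10.424207) = 11.4412 km
  2: √((0.0291·111.32)² + (0.2089·101.53)²) = √(10.493790 + 449.847853) = 21.4556 km
  3: √((-0.0753·111.32)² + (-0.0258·101.53)²) = √(70.264563 + 6.861644) = 8.7822 km
  4: √((0.1353·111.32)² + (0.0487·101.53)²) = √(226.851674 + 24.448189) = 15.8524 km
  → nearest: 3 (8.7822 km)
Q2 at 24.2858°S, 47.3106°W:
  1: √((0.1500·111.32)² + (-0.0351·101.53)²) = √(278.823204 + 12.699979) = 17.0740 km
  2: √((0.0805·111.32)² + (0.1420·101.53)²) = √(80.304181 + 207.857386) = 16.9753 km
  3: √((-0.0239·111.32)² + (-0.0927·101.53)²) = √(7.078516 + 88.582563) = 9.7806 km
  4: √((0.1867·111.32)² + (-0.0182·101.53)²) = √(431.951545 + 3.414535) = 20.8654 km
  → nearest: 3 (9.7806 km)
Q3 at 24.2347°S, 47.2769°W:
  1: √((0.0989·111.32)² + (-0.0688·101.53)²) = √(121.210147 + 48.793913) = 13.0386 km
  2: √((0.0294·111.32)² + (0.1083·101.53)²) = √(10.711272 + 120.905396) = 11.4724 km
  3: √((-0.0750·111.32)² + (-0.1264·101.53)²) = √(69.705801 + 164.695950) = 15.3102 km
  4: √((0.1356·111.32)² + (-0.0519·101.53)²) = √(227.858783 + 27.766650) = 15.9883 km
  → nearest: 2 (11.4724 km)
Q4 at 24.0534°S, 47.4675°W:
  1: √((-0.0824·111.32)² + (0.1218·101.53)²) = √(84.139673 + 152.926711) = 15.3970 km
  2: √((-0.1519·111.32)² + (0.2989·101.53)²) = √(285.931461 + 920.959649) = 34.7403 km
  3: √((-0.2563·111.32)² + (0.0642·101.53)²) = √(814.035993 + 42.487270) = 29.2664 km
  4: √((-0.0457·111.32)² + (0.1387·101.53)²) = √(25.880865 + 198.308667) = 14.9730 km
  → nearest: 4 (14.9730 km)
Q5 at 24.0328°S, 47.4552°W:
  1: √((-0.1030·111.32)² + (0.1095·101.53)²) = √(131.468239 + 123.599584) = 15.9708 km
  2: √((-0.1725·111.32)² + (0.2866·101.53)²) = √(368.743687 + 846.722586) = 34.8635 km
  3: √((-0.2769·111.32)² + (0.0519·101.53)²) = √(950.150293 + 27.766650) = 31.2717 km
  4: √((-0.0663·111.32)² + (0.1264·101.53)²) = √(54.472016 + 164.695950) = 14.8043 km
  → nearest: 4 (14.8043 km)

Q1→3; Q2→3; Q3→2; Q4→4; Q5→4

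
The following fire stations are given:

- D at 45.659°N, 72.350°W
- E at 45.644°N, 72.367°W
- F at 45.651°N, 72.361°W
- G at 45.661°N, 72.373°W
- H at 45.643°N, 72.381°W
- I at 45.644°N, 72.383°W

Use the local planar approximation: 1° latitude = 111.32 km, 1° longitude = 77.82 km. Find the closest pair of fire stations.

H and I

Pairwise distances:
D–E: 2.130 km
D–F: 1.235 km
D–G: 1.804 km
D–H: 2.999 km
D–I: 3.063 km
E–F: 0.908 km
E–G: 1.949 km
E–H: 1.095 km
E–I: 1.245 km
F–G: 1.453 km
F–H: 1.793 km
F–I: 1.881 km
G–H: 2.098 km
G–I: 2.046 km
H–I: 0.191 km
Closest pair: H–I at 0.191 km.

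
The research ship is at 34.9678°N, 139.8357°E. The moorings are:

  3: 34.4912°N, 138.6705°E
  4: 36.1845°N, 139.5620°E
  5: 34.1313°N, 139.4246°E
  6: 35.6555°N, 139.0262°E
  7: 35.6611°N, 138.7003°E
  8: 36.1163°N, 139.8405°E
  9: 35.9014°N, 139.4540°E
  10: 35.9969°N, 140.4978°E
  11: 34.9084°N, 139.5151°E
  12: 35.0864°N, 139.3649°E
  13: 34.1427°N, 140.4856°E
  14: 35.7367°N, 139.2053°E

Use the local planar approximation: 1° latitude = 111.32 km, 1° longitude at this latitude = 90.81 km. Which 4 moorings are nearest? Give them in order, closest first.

11, 12, 5, 14

Distances from 34.9678°N, 139.8357°E:
3: √((-0.4766·111.32)² + (-1.1652·90.81)²) = √(2814.844909 + 11196.139559) = 118.3680 km
4: √((1.2167·111.32)² + (-0.2737·90.81)²) = √(18344.818168 + 617.755963) = 137.7047 km
5: √((-0.8365·111.32)² + (-0.4111·90.81)²) = √(8671.181684 + 1393.677552) = 100.3238 km
6: √((0.6877·111.32)² + (-0.8095·90.81)²) = √(5860.631891 + 5403.822279) = 106.1341 km
7: √((0.6933·111.32)² + (-1.1354·90.81)²) = √(5956.467764 + 10630.780011) = 128.7915 km
8: √((1.1485·111.32)² + (0.0048·90.81)²) = √(16345.883315 + 0.189998) = 127.8518 km
9: √((0.9336·111.32)² + (-0.3817·90.81)²) = √(10801.102349 + 1201.466514) = 109.5562 km
10: √((1.0291·111.32)² + (0.6621·90.81)²) = √(13123.858878 + 3615.051820) = 129.3789 km
11: √((-0.0594·111.32)² + (-0.3206·90.81)²) = √(43.723940 + 847.606713) = 29.8552 km
12: √((0.1186·111.32)² + (-0.4708·90.81)²) = √(174.307379 + 1827.848765) = 44.7455 km
13: √((-0.8251·111.32)² + (0.6499·90.81)²) = √(8436.446748 + 3483.055745) = 109.1765 km
14: √((0.7689·111.32)² + (-0.6304·90.81)²) = √(7326.323934 + 3277.175959) = 102.9733 km
Sorted: 11 (29.8552 km) < 12 (44.7455 km) < 5 (100.3238 km) < 14 (102.9733 km) < 6 (106.1341 km) < 13 (109.1765 km) < …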